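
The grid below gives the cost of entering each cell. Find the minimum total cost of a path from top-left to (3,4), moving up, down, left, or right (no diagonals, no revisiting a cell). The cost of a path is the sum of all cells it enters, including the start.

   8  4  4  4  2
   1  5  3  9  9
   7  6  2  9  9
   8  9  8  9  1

37

Cheapest: r0c0 r1c0 r1c1 r1c2 r2c2 r3c2 r3c3 r3c4
  8 + 1 + 5 + 3 + 2 + 8 + 9 + 1 = 37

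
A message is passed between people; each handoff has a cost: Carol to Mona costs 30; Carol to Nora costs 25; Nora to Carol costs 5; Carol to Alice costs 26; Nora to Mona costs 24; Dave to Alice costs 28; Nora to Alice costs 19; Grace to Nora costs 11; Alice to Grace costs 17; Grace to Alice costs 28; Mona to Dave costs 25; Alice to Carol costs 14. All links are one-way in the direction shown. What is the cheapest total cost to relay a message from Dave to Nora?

56

Routes from Dave to Nora:
Dave-Alice-Grace-Nora: 28 + 17 + 11 = 56
Dave-Alice-Carol-Nora: 28 + 14 + 25 = 67
The minimum is 56.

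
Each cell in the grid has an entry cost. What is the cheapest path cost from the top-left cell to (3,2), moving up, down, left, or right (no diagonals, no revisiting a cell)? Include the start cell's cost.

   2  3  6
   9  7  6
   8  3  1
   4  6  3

19

Best path: [0,0] [0,1] [1,1] [2,1] [2,2] [3,2]
Cost: 2 + 3 + 7 + 3 + 1 + 3 = 19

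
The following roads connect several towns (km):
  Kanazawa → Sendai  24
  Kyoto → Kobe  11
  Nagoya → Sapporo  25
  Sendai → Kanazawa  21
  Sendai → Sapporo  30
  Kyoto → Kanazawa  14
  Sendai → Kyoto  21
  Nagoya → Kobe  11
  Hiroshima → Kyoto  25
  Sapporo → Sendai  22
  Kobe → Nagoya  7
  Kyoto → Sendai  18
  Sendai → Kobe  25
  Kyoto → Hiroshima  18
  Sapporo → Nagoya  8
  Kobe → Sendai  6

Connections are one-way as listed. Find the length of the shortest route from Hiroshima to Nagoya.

43

Some routes from Hiroshima to Nagoya:
Hiroshima - Kyoto - Kobe - Sendai - Sapporo - Nagoya: 25 + 11 + 6 + 30 + 8 = 80
Hiroshima - Kyoto - Kobe - Nagoya: 25 + 11 + 7 = 43
Hiroshima - Kyoto - Sendai - Kobe - Nagoya: 25 + 18 + 25 + 7 = 75
Best route has total 43 km.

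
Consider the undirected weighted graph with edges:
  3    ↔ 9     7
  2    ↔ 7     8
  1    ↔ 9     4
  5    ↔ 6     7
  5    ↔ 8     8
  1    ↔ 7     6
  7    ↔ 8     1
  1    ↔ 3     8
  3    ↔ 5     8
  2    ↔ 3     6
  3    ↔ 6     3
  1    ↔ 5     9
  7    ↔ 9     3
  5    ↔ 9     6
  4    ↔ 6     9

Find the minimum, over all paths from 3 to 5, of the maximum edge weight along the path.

Checking several routes:
3 - 9 - 1 - 7 - 8 - 5: max(7, 4, 6, 1, 8) = 8
3 - 1 - 7 - 9 - 5: max(8, 6, 3, 6) = 8
3 - 9 - 5: max(7, 6) = 7
3 - 9 - 7 - 8 - 5: max(7, 3, 1, 8) = 8
3 - 1 - 7 - 8 - 5: max(8, 6, 1, 8) = 8
3 - 6 - 5: max(3, 7) = 7
Smallest bottleneck: 7.

7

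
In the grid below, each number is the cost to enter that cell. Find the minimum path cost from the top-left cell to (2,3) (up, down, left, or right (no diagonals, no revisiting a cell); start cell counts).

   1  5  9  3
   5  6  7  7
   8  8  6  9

Cheapest: [0,0] → [0,1] → [0,2] → [0,3] → [1,3] → [2,3]
  1 + 5 + 9 + 3 + 7 + 9 = 34

34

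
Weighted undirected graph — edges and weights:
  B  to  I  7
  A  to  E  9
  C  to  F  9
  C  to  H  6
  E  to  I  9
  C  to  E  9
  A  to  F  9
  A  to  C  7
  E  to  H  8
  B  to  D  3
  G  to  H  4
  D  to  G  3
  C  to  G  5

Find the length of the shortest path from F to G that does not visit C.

Paths from F to G avoiding C:
F→A→E→I→B→D→G: 9 + 9 + 9 + 7 + 3 + 3 = 40
F→A→E→H→G: 9 + 9 + 8 + 4 = 30
Best route has total 30.

30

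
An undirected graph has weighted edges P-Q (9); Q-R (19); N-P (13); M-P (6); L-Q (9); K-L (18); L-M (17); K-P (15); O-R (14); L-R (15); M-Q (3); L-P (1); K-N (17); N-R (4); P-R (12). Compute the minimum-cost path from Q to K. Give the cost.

24

Checking several routes:
Q → L → P → K: 9 + 1 + 15 = 25
Q → M → P → L → K: 3 + 6 + 1 + 18 = 28
Q → M → P → K: 3 + 6 + 15 = 24
Q → P → K: 9 + 15 = 24
Q → L → K: 9 + 18 = 27
Best route has total 24.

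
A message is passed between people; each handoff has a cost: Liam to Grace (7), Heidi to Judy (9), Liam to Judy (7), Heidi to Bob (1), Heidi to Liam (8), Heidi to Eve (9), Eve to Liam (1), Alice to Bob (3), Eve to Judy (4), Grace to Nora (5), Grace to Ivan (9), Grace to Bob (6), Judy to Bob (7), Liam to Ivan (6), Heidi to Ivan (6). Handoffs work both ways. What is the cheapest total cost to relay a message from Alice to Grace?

9

Checking several routes:
Alice → Bob → Heidi → Ivan → Grace: 3 + 1 + 6 + 9 = 19
Alice → Bob → Heidi → Eve → Liam → Grace: 3 + 1 + 9 + 1 + 7 = 21
Alice → Bob → Grace: 3 + 6 = 9
Alice → Bob → Heidi → Liam → Grace: 3 + 1 + 8 + 7 = 19
Shortest: 9.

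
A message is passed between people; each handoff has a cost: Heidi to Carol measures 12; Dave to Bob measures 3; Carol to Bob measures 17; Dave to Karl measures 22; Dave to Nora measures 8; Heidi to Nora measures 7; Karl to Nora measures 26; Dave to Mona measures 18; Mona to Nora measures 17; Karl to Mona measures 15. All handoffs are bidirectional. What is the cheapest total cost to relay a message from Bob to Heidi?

A few of the Bob→Heidi routes:
Bob → Dave → Karl → Nora → Heidi: 3 + 22 + 26 + 7 = 58
Bob → Dave → Nora → Heidi: 3 + 8 + 7 = 18
Bob → Carol → Heidi: 17 + 12 = 29
Bob → Dave → Karl → Mona → Nora → Heidi: 3 + 22 + 15 + 17 + 7 = 64
Bob → Dave → Mona → Nora → Heidi: 3 + 18 + 17 + 7 = 45
The minimum is 18.

18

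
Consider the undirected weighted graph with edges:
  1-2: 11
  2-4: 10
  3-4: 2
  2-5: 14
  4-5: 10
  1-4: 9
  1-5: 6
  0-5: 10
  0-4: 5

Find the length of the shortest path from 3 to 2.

12

Some routes from 3 to 2:
3 → 4 → 1 → 5 → 2: 2 + 9 + 6 + 14 = 31
3 → 4 → 1 → 2: 2 + 9 + 11 = 22
3 → 4 → 0 → 5 → 2: 2 + 5 + 10 + 14 = 31
3 → 4 → 5 → 2: 2 + 10 + 14 = 26
3 → 4 → 2: 2 + 10 = 12
3 → 4 → 5 → 1 → 2: 2 + 10 + 6 + 11 = 29
The minimum is 12.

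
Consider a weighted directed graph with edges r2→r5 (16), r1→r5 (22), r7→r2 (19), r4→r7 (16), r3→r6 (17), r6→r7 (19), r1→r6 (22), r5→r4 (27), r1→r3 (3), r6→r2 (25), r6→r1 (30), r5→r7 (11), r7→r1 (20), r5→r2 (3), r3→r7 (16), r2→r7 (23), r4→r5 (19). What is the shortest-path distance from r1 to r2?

Comparing a few candidate routes:
r1 -> r5 -> r2: 22 + 3 = 25
r1 -> r6 -> r2: 22 + 25 = 47
r1 -> r3 -> r6 -> r2: 3 + 17 + 25 = 45
r1 -> r3 -> r7 -> r2: 3 + 16 + 19 = 38
Best route has total 25.

25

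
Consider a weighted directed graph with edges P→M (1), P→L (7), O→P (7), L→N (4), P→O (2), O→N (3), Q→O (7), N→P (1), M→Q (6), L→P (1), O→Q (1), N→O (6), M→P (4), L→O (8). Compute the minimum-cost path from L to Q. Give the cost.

Some routes from L to Q:
L → N → P → O → Q: 4 + 1 + 2 + 1 = 8
L → P → O → Q: 1 + 2 + 1 = 4
L → P → M → Q: 1 + 1 + 6 = 8
Shortest: 4.

4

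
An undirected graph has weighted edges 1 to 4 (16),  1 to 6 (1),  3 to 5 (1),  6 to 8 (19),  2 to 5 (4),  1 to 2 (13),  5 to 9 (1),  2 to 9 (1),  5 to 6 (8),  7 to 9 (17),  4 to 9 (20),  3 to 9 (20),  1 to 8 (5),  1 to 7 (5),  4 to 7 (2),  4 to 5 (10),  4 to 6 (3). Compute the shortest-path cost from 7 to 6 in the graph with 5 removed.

Checking several routes:
7→4→6: 2 + 3 = 5
7→4→1→6: 2 + 16 + 1 = 19
7→1→6: 5 + 1 = 6
Best route has total 5.

5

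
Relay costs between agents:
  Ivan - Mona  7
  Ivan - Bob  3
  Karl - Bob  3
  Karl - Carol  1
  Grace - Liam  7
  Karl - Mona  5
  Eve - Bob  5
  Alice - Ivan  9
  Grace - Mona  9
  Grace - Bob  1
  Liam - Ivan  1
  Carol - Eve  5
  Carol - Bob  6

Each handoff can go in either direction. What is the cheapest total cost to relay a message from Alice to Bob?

Comparing a few candidate routes:
Alice - Ivan - Bob: 9 + 3 = 12
Alice - Ivan - Liam - Grace - Bob: 9 + 1 + 7 + 1 = 18
Alice - Ivan - Mona - Karl - Carol - Bob: 9 + 7 + 5 + 1 + 6 = 28
Alice - Ivan - Mona - Karl - Bob: 9 + 7 + 5 + 3 = 24
Alice - Ivan - Mona - Karl - Carol - Eve - Bob: 9 + 7 + 5 + 1 + 5 + 5 = 32
Alice - Ivan - Mona - Grace - Bob: 9 + 7 + 9 + 1 = 26
The minimum is 12.

12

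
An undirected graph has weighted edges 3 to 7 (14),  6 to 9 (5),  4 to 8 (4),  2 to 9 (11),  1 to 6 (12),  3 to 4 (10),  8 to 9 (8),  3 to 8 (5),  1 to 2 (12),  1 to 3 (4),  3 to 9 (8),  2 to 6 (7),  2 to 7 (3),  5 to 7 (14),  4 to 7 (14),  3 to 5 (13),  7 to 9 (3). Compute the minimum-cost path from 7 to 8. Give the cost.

11

Comparing a few candidate routes:
7 → 9 → 8: 3 + 8 = 11
7 → 9 → 3 → 8: 3 + 8 + 5 = 16
7 → 4 → 8: 14 + 4 = 18
7 → 3 → 8: 14 + 5 = 19
Shortest: 11.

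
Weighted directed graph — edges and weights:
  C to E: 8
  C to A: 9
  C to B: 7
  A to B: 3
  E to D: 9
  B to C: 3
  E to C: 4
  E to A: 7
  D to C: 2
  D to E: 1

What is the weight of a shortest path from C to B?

Candidate routes:
C - B: 7
C - E - A - B: 8 + 7 + 3 = 18
C - A - B: 9 + 3 = 12
Best route has total 7.

7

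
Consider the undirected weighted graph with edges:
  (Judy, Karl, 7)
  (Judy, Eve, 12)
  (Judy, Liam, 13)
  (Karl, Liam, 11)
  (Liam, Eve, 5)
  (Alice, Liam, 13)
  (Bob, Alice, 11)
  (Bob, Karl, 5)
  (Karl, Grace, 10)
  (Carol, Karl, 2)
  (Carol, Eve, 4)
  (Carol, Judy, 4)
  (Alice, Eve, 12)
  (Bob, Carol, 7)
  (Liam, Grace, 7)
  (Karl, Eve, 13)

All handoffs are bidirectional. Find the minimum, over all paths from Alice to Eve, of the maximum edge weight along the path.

11

Some routes from Alice to Eve:
Alice - Bob - Carol - Karl - Grace - Liam - Eve: max(11, 7, 2, 10, 7, 5) = 11
Alice - Bob - Carol - Eve: max(11, 7, 4) = 11
Alice - Bob - Karl - Liam - Eve: max(11, 5, 11, 5) = 11
Alice - Bob - Carol - Judy - Karl - Grace - Liam - Eve: max(11, 7, 4, 7, 10, 7, 5) = 11
Alice - Bob - Carol - Karl - Liam - Eve: max(11, 7, 2, 11, 5) = 11
Alice - Bob - Carol - Judy - Karl - Liam - Eve: max(11, 7, 4, 7, 11, 5) = 11
Smallest bottleneck: 11.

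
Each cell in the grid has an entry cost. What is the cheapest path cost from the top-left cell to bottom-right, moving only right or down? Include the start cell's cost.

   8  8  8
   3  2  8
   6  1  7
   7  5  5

24

Cheapest: r0c0 -> r1c0 -> r1c1 -> r2c1 -> r3c1 -> r3c2
  8 + 3 + 2 + 1 + 5 + 5 = 24
(Top row then right column would cost 44.)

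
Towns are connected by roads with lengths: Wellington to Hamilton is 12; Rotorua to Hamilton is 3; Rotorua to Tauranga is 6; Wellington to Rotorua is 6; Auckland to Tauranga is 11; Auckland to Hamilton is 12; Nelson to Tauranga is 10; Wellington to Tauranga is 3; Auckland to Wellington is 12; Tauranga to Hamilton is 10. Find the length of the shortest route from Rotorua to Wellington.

6

Some routes from Rotorua to Wellington:
Rotorua -> Tauranga -> Hamilton -> Wellington: 6 + 10 + 12 = 28
Rotorua -> Hamilton -> Wellington: 3 + 12 = 15
Rotorua -> Tauranga -> Wellington: 6 + 3 = 9
Rotorua -> Wellington: 6
Rotorua -> Hamilton -> Auckland -> Wellington: 3 + 12 + 12 = 27
Rotorua -> Hamilton -> Tauranga -> Wellington: 3 + 10 + 3 = 16
Best route has total 6.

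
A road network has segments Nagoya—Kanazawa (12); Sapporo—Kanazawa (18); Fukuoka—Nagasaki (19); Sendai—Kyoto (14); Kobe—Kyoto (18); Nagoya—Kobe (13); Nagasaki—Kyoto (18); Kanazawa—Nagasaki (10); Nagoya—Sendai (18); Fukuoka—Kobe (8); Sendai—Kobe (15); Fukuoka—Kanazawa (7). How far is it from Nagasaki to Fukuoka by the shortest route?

Comparing a few candidate routes:
Nagasaki - Kanazawa - Nagoya - Kobe - Fukuoka: 10 + 12 + 13 + 8 = 43
Nagasaki - Kyoto - Kobe - Fukuoka: 18 + 18 + 8 = 44
Nagasaki - Kyoto - Sendai - Kobe - Fukuoka: 18 + 14 + 15 + 8 = 55
Nagasaki - Kanazawa - Nagoya - Sendai - Kobe - Fukuoka: 10 + 12 + 18 + 15 + 8 = 63
Nagasaki - Fukuoka: 19
Nagasaki - Kanazawa - Fukuoka: 10 + 7 = 17
The minimum is 17 mi.

17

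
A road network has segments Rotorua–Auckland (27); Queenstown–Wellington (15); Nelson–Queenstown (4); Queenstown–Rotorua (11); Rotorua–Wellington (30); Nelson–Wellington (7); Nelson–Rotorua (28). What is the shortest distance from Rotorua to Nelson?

15

Checking several routes:
Rotorua - Queenstown - Wellington - Nelson: 11 + 15 + 7 = 33
Rotorua - Nelson: 28
Rotorua - Queenstown - Nelson: 11 + 4 = 15
Rotorua - Wellington - Nelson: 30 + 7 = 37
The minimum is 15.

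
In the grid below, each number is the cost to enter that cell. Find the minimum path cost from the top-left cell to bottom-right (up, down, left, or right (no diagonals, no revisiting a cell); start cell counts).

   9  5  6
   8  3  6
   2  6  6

Take r0c0 -> r0c1 -> r1c1 -> r1c2 -> r2c2 for a total of 9 + 5 + 3 + 6 + 6 = 29.

29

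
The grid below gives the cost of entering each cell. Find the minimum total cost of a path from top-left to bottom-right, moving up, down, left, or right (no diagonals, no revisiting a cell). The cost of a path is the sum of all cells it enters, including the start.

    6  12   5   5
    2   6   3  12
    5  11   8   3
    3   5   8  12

40

Path (0,0)→(1,0)→(1,1)→(1,2)→(2,2)→(2,3)→(3,3): 6 + 2 + 6 + 3 + 8 + 3 + 12 = 40.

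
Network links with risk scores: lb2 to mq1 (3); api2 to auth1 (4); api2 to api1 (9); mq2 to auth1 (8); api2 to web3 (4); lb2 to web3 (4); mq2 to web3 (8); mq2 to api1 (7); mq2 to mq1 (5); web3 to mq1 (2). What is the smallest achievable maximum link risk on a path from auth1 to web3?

Comparing a few candidate routes:
auth1 - mq2 - mq1 - web3: max(8, 5, 2) = 8
auth1 - api2 - web3: max(4, 4) = 4
auth1 - mq2 - web3: max(8, 8) = 8
auth1 - mq2 - mq1 - lb2 - web3: max(8, 5, 3, 4) = 8
Smallest bottleneck: 4.

4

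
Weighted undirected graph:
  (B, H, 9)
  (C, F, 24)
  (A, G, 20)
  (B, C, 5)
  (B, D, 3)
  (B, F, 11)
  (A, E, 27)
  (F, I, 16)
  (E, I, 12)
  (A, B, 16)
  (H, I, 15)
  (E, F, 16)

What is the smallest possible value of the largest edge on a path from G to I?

Checking several routes:
G → A → B → H → I: max(20, 16, 9, 15) = 20
G → A → B → F → E → I: max(20, 16, 11, 16, 12) = 20
G → A → B → F → I: max(20, 16, 11, 16) = 20
Smallest bottleneck: 20.

20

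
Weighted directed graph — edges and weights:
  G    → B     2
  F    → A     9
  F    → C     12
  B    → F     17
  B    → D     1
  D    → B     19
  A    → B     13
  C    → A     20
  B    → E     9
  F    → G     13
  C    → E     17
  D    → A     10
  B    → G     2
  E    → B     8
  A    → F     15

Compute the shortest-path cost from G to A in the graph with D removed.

28

Paths from G to A avoiding D:
G→B→F→C→A: 2 + 17 + 12 + 20 = 51
G→B→F→A: 2 + 17 + 9 = 28
The minimum is 28.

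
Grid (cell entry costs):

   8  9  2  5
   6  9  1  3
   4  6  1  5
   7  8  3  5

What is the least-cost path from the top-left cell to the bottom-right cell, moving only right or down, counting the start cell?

Take [0,0] → [0,1] → [0,2] → [1,2] → [2,2] → [3,2] → [3,3] for a total of 8 + 9 + 2 + 1 + 1 + 3 + 5 = 29.

29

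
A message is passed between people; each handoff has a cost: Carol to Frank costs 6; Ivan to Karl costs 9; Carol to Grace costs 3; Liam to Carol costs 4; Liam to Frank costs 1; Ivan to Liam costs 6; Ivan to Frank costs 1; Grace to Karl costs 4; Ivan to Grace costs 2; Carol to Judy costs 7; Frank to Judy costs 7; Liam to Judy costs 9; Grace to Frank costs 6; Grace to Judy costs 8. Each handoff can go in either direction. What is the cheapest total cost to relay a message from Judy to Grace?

Comparing a few candidate routes:
Judy → Liam → Frank → Ivan → Grace: 9 + 1 + 1 + 2 = 13
Judy → Frank → Grace: 7 + 6 = 13
Judy → Carol → Grace: 7 + 3 = 10
Judy → Frank → Ivan → Grace: 7 + 1 + 2 = 10
Judy → Grace: 8
Best route has total 8.

8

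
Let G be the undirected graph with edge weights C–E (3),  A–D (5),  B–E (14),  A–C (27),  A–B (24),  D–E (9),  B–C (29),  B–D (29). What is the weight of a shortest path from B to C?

Some routes from B to C:
B - A - D - E - C: 24 + 5 + 9 + 3 = 41
B - C: 29
B - E - C: 14 + 3 = 17
B - D - E - C: 29 + 9 + 3 = 41
The minimum is 17.

17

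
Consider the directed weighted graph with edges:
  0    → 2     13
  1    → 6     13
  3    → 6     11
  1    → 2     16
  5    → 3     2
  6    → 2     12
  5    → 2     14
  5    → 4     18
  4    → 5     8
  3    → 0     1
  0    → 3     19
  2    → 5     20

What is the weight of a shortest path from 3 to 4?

52

Routes from 3 to 4:
3→0→2→5→4: 1 + 13 + 20 + 18 = 52
3→6→2→5→4: 11 + 12 + 20 + 18 = 61
Best route has total 52.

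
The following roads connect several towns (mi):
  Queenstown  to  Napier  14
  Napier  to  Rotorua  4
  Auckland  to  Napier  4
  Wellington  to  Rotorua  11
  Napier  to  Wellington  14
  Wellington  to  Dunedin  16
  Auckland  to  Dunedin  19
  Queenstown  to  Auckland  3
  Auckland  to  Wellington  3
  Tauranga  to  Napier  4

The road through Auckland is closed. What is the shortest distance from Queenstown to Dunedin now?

44

Routes from Queenstown to Dunedin avoiding Auckland:
Queenstown -> Napier -> Wellington -> Dunedin: 14 + 14 + 16 = 44
Queenstown -> Napier -> Rotorua -> Wellington -> Dunedin: 14 + 4 + 11 + 16 = 45
Shortest: 44 mi.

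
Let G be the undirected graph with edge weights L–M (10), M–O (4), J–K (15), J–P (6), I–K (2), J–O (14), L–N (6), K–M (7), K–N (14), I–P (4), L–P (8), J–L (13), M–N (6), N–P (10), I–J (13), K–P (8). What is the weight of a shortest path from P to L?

Some routes from P to L:
P→N→L: 10 + 6 = 16
P→J→L: 6 + 13 = 19
P→L: 8
Best route has total 8.

8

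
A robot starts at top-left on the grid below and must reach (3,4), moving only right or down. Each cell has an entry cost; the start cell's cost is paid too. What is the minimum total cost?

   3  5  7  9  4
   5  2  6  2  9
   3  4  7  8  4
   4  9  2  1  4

Take r0c0→r0c1→r1c1→r2c1→r2c2→r3c2→r3c3→r3c4 for a total of 3 + 5 + 2 + 4 + 7 + 2 + 1 + 4 = 28.

28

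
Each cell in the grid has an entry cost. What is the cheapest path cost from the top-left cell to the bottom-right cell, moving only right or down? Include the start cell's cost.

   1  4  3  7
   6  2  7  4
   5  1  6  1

Cheapest: (0,0)→(0,1)→(1,1)→(2,1)→(2,2)→(2,3)
  1 + 4 + 2 + 1 + 6 + 1 = 15
For comparison, the top-then-right route costs 20.

15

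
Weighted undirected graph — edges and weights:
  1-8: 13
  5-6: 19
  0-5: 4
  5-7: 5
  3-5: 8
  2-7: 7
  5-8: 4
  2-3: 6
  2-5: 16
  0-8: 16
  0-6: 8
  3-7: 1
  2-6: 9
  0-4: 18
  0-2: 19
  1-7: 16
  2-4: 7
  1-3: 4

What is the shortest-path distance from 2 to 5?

12

A few of the 2→5 routes:
2-5: 16
2-3-7-5: 6 + 1 + 5 = 12
2-7-3-5: 7 + 1 + 8 = 16
2-3-5: 6 + 8 = 14
2-7-5: 7 + 5 = 12
Best route has total 12.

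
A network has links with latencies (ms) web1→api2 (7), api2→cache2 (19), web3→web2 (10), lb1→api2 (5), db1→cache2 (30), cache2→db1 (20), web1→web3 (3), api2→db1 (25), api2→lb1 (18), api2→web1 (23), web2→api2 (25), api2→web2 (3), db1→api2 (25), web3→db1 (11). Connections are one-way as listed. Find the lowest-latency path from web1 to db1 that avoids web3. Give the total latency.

32

Routes from web1 to db1 avoiding web3:
web1→api2→db1: 7 + 25 = 32
web1→api2→cache2→db1: 7 + 19 + 20 = 46
Shortest: 32 ms.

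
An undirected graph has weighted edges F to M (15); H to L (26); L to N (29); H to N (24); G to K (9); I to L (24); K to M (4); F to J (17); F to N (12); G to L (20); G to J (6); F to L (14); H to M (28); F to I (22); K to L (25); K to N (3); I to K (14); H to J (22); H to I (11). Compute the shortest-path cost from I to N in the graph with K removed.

A few of the I→N routes:
I→F→N: 22 + 12 = 34
I→H→N: 11 + 24 = 35
I→L→F→N: 24 + 14 + 12 = 50
Best route has total 34.

34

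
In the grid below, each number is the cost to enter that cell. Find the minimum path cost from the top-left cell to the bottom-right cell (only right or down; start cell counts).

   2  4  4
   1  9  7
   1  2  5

Path r0c0 -> r1c0 -> r2c0 -> r2c1 -> r2c2: 2 + 1 + 1 + 2 + 5 = 11.

11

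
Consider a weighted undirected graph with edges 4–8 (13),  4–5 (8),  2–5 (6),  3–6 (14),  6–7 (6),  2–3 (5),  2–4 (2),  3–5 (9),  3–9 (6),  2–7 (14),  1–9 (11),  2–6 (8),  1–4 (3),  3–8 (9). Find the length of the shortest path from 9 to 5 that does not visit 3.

22

Paths from 9 to 5 avoiding 3:
9 -> 1 -> 4 -> 5: 11 + 3 + 8 = 22
9 -> 1 -> 4 -> 2 -> 5: 11 + 3 + 2 + 6 = 22
Best route has total 22.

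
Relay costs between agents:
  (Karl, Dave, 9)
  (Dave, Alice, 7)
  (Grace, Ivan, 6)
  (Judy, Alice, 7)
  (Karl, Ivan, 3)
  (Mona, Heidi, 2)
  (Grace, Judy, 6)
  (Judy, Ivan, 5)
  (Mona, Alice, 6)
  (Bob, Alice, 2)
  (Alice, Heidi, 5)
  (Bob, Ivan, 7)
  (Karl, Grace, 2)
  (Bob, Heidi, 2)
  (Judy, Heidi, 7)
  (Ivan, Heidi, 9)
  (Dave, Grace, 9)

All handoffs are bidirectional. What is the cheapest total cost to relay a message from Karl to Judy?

8

A few of the Karl→Judy routes:
Karl -> Grace -> Judy: 2 + 6 = 8
Karl -> Grace -> Ivan -> Judy: 2 + 6 + 5 = 13
Karl -> Ivan -> Judy: 3 + 5 = 8
The minimum is 8.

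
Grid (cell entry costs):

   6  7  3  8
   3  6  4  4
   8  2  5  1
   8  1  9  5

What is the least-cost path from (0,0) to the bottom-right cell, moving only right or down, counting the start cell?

28

One optimal route is [0,0]→[1,0]→[1,1]→[2,1]→[2,2]→[2,3]→[3,3].
Its cost is 6 + 3 + 6 + 2 + 5 + 1 + 5 = 28.
For comparison, the top-then-right route costs 34.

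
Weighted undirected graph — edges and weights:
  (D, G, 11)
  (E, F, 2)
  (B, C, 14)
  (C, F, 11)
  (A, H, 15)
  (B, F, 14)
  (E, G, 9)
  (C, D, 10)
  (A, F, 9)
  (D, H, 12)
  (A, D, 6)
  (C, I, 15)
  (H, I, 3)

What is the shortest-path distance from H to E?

Some routes from H to E:
H → D → G → E: 12 + 11 + 9 = 32
H → A → F → E: 15 + 9 + 2 = 26
H → I → C → F → E: 3 + 15 + 11 + 2 = 31
H → D → A → F → E: 12 + 6 + 9 + 2 = 29
The minimum is 26.

26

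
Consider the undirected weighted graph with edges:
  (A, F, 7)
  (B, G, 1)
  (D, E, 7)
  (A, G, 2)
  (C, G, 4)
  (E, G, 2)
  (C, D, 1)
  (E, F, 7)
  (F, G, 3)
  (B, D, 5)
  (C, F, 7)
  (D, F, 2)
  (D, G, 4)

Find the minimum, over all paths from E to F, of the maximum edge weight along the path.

Checking several routes:
E → G → C → D → F: max(2, 4, 1, 2) = 4
E → G → F: max(2, 3) = 3
E → G → B → D → F: max(2, 1, 5, 2) = 5
E → G → D → F: max(2, 4, 2) = 4
The minimum achievable maximum is 3.

3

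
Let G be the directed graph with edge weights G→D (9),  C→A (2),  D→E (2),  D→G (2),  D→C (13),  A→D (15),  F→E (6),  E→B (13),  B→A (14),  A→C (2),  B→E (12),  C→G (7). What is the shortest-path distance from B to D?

29

Candidate routes:
B - A - D: 14 + 15 = 29
B - A - C - G - D: 14 + 2 + 7 + 9 = 32
Shortest: 29.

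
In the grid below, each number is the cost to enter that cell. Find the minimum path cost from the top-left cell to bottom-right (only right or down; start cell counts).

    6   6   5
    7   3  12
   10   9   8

Path (0,0) → (0,1) → (1,1) → (2,1) → (2,2): 6 + 6 + 3 + 9 + 8 = 32.
For comparison, the top-then-right route costs 37.

32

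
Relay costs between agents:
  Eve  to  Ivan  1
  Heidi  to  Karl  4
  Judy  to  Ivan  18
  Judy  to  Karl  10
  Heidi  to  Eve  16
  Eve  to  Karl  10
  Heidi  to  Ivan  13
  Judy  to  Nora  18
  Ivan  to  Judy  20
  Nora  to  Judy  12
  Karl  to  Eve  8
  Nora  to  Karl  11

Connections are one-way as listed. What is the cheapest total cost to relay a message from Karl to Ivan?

9

Routes from Karl to Ivan:
Karl-Eve-Ivan: 8 + 1 = 9
Shortest: 9.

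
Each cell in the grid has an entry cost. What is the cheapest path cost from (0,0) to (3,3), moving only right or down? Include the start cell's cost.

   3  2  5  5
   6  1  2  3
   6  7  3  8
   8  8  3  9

23

Cheapest: (0,0) (0,1) (1,1) (1,2) (2,2) (3,2) (3,3)
  3 + 2 + 1 + 2 + 3 + 3 + 9 = 23
(Top row then right column would cost 35.)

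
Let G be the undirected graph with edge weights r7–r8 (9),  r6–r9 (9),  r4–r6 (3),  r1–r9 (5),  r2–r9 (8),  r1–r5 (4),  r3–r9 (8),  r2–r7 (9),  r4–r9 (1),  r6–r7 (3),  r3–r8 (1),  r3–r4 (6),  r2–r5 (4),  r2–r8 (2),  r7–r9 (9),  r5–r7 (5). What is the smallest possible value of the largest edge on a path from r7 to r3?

Some routes from r7 to r3:
r7→r5→r1→r9→r2→r8→r3: max(5, 4, 5, 8, 2, 1) = 8
r7→r5→r2→r8→r3: max(5, 4, 2, 1) = 5
r7→r6→r4→r3: max(3, 3, 6) = 6
r7→r6→r4→r9→r1→r5→r2→r8→r3: max(3, 3, 1, 5, 4, 4, 2, 1) = 5
r7→r5→r1→r9→r3: max(5, 4, 5, 8) = 8
r7→r5→r1→r9→r4→r3: max(5, 4, 5, 1, 6) = 6
Smallest bottleneck: 5.

5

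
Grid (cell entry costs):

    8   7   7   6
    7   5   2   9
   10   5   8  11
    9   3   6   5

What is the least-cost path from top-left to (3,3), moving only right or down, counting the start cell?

Best path: [0,0]→[0,1]→[1,1]→[2,1]→[3,1]→[3,2]→[3,3]
Cost: 8 + 7 + 5 + 5 + 3 + 6 + 5 = 39
For comparison, the top-then-right route costs 53.

39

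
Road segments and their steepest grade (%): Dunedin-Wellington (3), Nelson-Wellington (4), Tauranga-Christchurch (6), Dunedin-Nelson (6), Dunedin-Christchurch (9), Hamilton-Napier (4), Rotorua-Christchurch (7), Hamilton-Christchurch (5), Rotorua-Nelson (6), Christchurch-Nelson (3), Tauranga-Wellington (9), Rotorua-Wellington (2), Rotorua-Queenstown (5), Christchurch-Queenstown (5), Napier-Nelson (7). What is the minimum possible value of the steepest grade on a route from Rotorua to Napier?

5

Checking several routes:
Rotorua -> Wellington -> Nelson -> Christchurch -> Hamilton -> Napier: max(2, 4, 3, 5, 4) = 5
Rotorua -> Queenstown -> Christchurch -> Hamilton -> Napier: max(5, 5, 5, 4) = 5
Rotorua -> Wellington -> Dunedin -> Nelson -> Christchurch -> Hamilton -> Napier: max(2, 3, 6, 3, 5, 4) = 6
Smallest bottleneck: 5%.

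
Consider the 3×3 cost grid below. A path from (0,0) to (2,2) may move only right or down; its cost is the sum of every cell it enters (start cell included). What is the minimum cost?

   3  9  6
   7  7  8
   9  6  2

One optimal route is r0c0 r1c0 r1c1 r2c1 r2c2.
Its cost is 3 + 7 + 7 + 6 + 2 = 25.
For comparison, the top-then-right route costs 28.

25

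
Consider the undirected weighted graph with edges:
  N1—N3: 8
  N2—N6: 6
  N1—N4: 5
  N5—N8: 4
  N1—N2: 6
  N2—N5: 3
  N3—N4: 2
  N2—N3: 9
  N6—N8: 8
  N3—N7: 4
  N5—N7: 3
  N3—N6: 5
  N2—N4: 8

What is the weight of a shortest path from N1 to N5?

9

A few of the N1→N5 routes:
N1-N2-N5: 6 + 3 = 9
N1-N4-N3-N2-N5: 5 + 2 + 9 + 3 = 19
N1-N4-N2-N5: 5 + 8 + 3 = 16
N1-N3-N7-N5: 8 + 4 + 3 = 15
N1-N4-N3-N7-N5: 5 + 2 + 4 + 3 = 14
N1-N3-N2-N5: 8 + 9 + 3 = 20
Best route has total 9.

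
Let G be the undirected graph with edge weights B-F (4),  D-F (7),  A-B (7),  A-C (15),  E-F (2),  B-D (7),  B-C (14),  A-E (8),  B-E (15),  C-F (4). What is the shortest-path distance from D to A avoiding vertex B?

Routes from D to A avoiding B:
D-F-E-A: 7 + 2 + 8 = 17
D-F-C-A: 7 + 4 + 15 = 26
Best route has total 17.

17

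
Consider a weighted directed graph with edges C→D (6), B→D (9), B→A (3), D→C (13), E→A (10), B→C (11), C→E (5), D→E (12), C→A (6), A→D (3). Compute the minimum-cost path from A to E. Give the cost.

15

Candidate routes:
A → D → E: 3 + 12 = 15
A → D → C → E: 3 + 13 + 5 = 21
Best route has total 15.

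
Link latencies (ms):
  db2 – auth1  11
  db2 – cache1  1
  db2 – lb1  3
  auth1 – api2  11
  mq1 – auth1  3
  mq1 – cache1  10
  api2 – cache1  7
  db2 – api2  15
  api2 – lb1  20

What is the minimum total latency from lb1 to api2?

11

Comparing a few candidate routes:
lb1 -> db2 -> cache1 -> api2: 3 + 1 + 7 = 11
lb1 -> api2: 20
lb1 -> db2 -> api2: 3 + 15 = 18
Best route has total 11 ms.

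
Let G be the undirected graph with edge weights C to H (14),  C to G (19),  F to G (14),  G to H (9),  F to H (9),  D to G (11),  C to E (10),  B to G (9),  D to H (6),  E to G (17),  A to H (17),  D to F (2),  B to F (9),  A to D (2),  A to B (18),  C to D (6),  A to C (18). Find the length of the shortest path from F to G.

Comparing a few candidate routes:
F-B-G: 9 + 9 = 18
F-D-H-G: 2 + 6 + 9 = 17
F-D-G: 2 + 11 = 13
F-G: 14
Shortest: 13.

13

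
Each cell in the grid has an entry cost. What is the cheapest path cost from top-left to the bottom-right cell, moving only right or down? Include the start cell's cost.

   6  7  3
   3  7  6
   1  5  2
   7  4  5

One optimal route is r0c0 → r1c0 → r2c0 → r2c1 → r2c2 → r3c2.
Its cost is 6 + 3 + 1 + 5 + 2 + 5 = 22.
For comparison, the top-then-right route costs 29.

22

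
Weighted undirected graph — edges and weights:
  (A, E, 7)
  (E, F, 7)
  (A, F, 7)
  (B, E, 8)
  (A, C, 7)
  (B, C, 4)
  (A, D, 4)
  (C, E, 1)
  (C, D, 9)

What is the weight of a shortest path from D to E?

Checking several routes:
D → A → E: 4 + 7 = 11
D → A → C → E: 4 + 7 + 1 = 12
D → C → E: 9 + 1 = 10
D → A → F → E: 4 + 7 + 7 = 18
The minimum is 10.

10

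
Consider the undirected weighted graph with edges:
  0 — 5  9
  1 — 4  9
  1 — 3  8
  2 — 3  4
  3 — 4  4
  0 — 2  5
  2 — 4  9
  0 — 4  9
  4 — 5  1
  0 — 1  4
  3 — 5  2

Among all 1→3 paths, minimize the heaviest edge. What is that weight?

5

Some routes from 1 to 3:
1 - 3: max(8) = 8
1 - 0 - 2 - 3: max(4, 5, 4) = 5
1 - 0 - 5 - 4 - 2 - 3: max(4, 9, 1, 9, 4) = 9
1 - 0 - 2 - 4 - 3: max(4, 5, 9, 4) = 9
1 - 0 - 2 - 4 - 5 - 3: max(4, 5, 9, 1, 2) = 9
The minimum achievable maximum is 5.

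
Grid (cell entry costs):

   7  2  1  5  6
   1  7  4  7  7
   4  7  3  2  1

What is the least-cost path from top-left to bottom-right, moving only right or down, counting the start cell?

20

Path [0,0] [0,1] [0,2] [1,2] [2,2] [2,3] [2,4]: 7 + 2 + 1 + 4 + 3 + 2 + 1 = 20.
For comparison, the top-then-right route costs 29.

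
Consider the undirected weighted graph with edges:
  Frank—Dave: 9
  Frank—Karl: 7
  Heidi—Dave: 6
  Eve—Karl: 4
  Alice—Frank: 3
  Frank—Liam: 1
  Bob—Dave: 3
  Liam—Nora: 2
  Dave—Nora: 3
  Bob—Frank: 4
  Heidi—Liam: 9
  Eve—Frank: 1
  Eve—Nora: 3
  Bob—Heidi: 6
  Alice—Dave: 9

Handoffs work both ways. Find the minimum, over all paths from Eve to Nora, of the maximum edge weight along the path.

Checking several routes:
Eve -> Frank -> Liam -> Nora: max(1, 1, 2) = 2
Eve -> Frank -> Bob -> Dave -> Nora: max(1, 4, 3, 3) = 4
Eve -> Frank -> Bob -> Heidi -> Dave -> Nora: max(1, 4, 6, 6, 3) = 6
Eve -> Nora: max(3) = 3
The minimum achievable maximum is 2.

2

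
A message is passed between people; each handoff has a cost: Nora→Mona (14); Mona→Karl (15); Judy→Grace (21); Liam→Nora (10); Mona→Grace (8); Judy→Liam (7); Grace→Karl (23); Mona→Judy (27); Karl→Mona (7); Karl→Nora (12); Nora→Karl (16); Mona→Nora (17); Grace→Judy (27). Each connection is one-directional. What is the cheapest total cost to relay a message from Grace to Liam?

34

Candidate routes:
Grace→Karl→Nora→Mona→Judy→Liam: 23 + 12 + 14 + 27 + 7 = 83
Grace→Judy→Liam: 27 + 7 = 34
Grace→Karl→Mona→Judy→Liam: 23 + 7 + 27 + 7 = 64
Shortest: 34.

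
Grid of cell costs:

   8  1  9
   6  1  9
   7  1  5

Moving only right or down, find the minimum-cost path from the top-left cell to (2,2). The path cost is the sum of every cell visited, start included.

Take r0c0 r0c1 r1c1 r2c1 r2c2 for a total of 8 + 1 + 1 + 1 + 5 = 16.
For comparison, the top-then-right route costs 32.

16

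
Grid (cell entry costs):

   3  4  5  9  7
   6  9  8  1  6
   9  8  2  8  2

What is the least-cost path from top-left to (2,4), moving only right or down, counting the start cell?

29

Take r0c0 r0c1 r0c2 r1c2 r1c3 r1c4 r2c4 for a total of 3 + 4 + 5 + 8 + 1 + 6 + 2 = 29.
For comparison, the top-then-right route costs 36.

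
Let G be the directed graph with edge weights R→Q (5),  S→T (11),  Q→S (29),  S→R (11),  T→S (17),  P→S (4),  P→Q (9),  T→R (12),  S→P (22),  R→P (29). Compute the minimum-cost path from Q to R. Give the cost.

40

Routes from Q to R:
Q→S→R: 29 + 11 = 40
Q→S→T→R: 29 + 11 + 12 = 52
Best route has total 40.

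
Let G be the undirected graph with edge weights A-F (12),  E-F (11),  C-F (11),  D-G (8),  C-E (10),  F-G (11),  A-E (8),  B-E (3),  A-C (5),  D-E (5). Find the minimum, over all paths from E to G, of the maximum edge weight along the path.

8

Candidate routes:
E - D - G: max(5, 8) = 8
E - A - F - G: max(8, 12, 11) = 12
E - F - G: max(11, 11) = 11
E - C - A - F - G: max(10, 5, 12, 11) = 12
E - A - C - F - G: max(8, 5, 11, 11) = 11
E - C - F - G: max(10, 11, 11) = 11
The minimum achievable maximum is 8.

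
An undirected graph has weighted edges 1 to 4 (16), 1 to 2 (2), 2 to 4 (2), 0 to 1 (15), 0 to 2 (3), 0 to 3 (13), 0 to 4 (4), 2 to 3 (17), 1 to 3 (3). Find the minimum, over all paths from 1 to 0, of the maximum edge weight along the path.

A few of the 1→0 routes:
1 → 2 → 0: max(2, 3) = 3
1 → 4 → 2 → 0: max(16, 2, 3) = 16
1 → 2 → 4 → 0: max(2, 2, 4) = 4
1 → 0: max(15) = 15
1 → 3 → 0: max(3, 13) = 13
Smallest bottleneck: 3.

3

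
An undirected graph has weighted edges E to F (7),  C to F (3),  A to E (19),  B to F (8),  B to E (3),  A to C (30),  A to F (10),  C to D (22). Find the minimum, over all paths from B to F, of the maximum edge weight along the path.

7

Some routes from B to F:
B - E - A - F: max(3, 19, 10) = 19
B - E - F: max(3, 7) = 7
B - F: max(8) = 8
Best route has worst link 7.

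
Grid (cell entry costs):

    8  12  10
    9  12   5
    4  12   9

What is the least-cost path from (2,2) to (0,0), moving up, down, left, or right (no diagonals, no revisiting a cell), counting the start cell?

42

Take (2,2) (2,1) (2,0) (1,0) (0,0) for a total of 9 + 12 + 4 + 9 + 8 = 42.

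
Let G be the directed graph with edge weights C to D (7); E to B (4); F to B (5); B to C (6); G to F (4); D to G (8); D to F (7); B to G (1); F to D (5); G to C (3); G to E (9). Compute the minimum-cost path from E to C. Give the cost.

8

Routes from E to C:
E - B - C: 4 + 6 = 10
E - B - G - C: 4 + 1 + 3 = 8
Shortest: 8.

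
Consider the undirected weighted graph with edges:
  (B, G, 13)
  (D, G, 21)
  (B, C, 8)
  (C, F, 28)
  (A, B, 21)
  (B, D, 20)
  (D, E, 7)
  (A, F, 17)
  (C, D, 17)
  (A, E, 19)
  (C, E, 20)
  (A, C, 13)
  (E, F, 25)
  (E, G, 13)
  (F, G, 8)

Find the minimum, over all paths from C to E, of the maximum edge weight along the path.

13

Checking several routes:
C → B → G → E: max(8, 13, 13) = 13
C → A → E: max(13, 19) = 19
C → D → E: max(17, 7) = 17
C → D → B → G → E: max(17, 20, 13, 13) = 20
C → A → F → G → E: max(13, 17, 8, 13) = 17
C → B → G → F → A → E: max(8, 13, 8, 17, 19) = 19
The minimum achievable maximum is 13.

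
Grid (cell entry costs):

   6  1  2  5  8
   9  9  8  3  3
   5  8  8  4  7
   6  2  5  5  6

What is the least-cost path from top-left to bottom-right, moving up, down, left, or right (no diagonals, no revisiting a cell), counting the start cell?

One optimal route is (0,0) -> (0,1) -> (0,2) -> (0,3) -> (1,3) -> (2,3) -> (3,3) -> (3,4).
Its cost is 6 + 1 + 2 + 5 + 3 + 4 + 5 + 6 = 32.

32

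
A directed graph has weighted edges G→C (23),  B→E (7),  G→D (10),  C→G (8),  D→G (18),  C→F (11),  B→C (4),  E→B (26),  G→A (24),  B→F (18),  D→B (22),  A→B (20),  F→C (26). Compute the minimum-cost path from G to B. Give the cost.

32

Routes from G to B:
G→D→B: 10 + 22 = 32
G→A→B: 24 + 20 = 44
Shortest: 32.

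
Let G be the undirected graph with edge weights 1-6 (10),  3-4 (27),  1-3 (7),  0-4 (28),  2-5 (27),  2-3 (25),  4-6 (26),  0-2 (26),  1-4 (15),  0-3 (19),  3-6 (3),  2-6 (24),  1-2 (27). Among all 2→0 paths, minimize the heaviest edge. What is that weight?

Some routes from 2 to 0:
2-0: max(26) = 26
2-1-3-0: max(27, 7, 19) = 27
2-6-1-3-0: max(24, 10, 7, 19) = 24
2-3-0: max(25, 19) = 25
2-6-3-0: max(24, 3, 19) = 24
2-6-4-1-3-0: max(24, 26, 15, 7, 19) = 26
Best route has worst link 24.

24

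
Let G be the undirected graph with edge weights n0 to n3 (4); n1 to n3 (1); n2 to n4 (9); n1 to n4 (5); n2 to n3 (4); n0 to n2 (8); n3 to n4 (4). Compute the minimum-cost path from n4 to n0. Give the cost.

8

Checking several routes:
n4→n3→n2→n0: 4 + 4 + 8 = 16
n4→n1→n3→n0: 5 + 1 + 4 = 10
n4→n2→n0: 9 + 8 = 17
n4→n3→n0: 4 + 4 = 8
Shortest: 8.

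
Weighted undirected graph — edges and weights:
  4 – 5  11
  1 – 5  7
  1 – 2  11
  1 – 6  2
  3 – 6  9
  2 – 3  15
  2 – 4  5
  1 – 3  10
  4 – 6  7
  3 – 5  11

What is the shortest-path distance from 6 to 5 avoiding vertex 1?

Routes from 6 to 5 avoiding 1:
6 -> 4 -> 2 -> 3 -> 5: 7 + 5 + 15 + 11 = 38
6 -> 3 -> 5: 9 + 11 = 20
6 -> 4 -> 5: 7 + 11 = 18
6 -> 3 -> 2 -> 4 -> 5: 9 + 15 + 5 + 11 = 40
Shortest: 18.

18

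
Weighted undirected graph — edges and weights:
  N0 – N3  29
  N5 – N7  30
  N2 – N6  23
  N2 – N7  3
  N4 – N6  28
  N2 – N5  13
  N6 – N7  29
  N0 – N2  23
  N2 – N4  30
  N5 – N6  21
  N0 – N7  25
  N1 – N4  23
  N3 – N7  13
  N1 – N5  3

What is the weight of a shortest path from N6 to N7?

A few of the N6→N7 routes:
N6 - N5 - N7: 21 + 30 = 51
N6 - N4 - N2 - N7: 28 + 30 + 3 = 61
N6 - N7: 29
N6 - N5 - N2 - N7: 21 + 13 + 3 = 37
N6 - N2 - N7: 23 + 3 = 26
Shortest: 26.

26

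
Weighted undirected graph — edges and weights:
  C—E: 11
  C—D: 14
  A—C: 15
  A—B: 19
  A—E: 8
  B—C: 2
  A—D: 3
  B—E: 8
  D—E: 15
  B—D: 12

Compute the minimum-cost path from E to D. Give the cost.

Some routes from E to D:
E-D: 15
E-B-C-D: 8 + 2 + 14 = 24
E-B-D: 8 + 12 = 20
E-A-D: 8 + 3 = 11
The minimum is 11.

11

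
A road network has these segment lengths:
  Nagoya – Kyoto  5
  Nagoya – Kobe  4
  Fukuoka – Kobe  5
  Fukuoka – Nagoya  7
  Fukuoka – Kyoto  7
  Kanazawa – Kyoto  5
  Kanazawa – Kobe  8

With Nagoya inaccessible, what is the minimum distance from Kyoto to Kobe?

12

Routes from Kyoto to Kobe avoiding Nagoya:
Kyoto→Kanazawa→Kobe: 5 + 8 = 13
Kyoto→Fukuoka→Kobe: 7 + 5 = 12
The minimum is 12.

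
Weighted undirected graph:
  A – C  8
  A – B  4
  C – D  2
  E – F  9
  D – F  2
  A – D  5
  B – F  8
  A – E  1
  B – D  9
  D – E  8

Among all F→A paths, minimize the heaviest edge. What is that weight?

5

Some routes from F to A:
F-D-E-A: max(2, 8, 1) = 8
F-B-A: max(8, 4) = 8
F-D-A: max(2, 5) = 5
Best route has worst link 5.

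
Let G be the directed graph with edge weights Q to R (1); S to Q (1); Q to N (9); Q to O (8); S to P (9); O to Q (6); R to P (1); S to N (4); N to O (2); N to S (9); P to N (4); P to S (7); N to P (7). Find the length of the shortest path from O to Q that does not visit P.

6

Routes from O to Q avoiding P:
O -> Q: 6
Shortest: 6.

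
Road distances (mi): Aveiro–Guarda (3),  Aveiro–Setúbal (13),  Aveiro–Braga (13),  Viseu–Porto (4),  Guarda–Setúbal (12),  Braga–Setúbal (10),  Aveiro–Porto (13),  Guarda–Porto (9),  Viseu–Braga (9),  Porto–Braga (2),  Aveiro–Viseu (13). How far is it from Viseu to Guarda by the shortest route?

13

Some routes from Viseu to Guarda:
Viseu - Aveiro - Guarda: 13 + 3 = 16
Viseu - Braga - Porto - Guarda: 9 + 2 + 9 = 20
Viseu - Porto - Guarda: 4 + 9 = 13
Viseu - Porto - Aveiro - Guarda: 4 + 13 + 3 = 20
The minimum is 13 mi.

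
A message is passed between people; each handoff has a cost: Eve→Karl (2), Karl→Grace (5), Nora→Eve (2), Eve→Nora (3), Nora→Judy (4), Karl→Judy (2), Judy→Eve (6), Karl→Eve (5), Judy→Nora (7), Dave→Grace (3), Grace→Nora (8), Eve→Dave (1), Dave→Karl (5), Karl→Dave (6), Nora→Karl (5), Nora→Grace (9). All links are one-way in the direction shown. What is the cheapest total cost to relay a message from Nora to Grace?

6

Comparing a few candidate routes:
Nora→Karl→Grace: 5 + 5 = 10
Nora→Eve→Karl→Grace: 2 + 2 + 5 = 9
Nora→Eve→Dave→Grace: 2 + 1 + 3 = 6
Nora→Grace: 9
Best route has total 6.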